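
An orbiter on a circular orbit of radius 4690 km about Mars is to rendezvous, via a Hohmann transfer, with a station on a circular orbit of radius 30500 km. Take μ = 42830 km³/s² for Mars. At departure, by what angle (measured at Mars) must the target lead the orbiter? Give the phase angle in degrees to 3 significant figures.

φ = 101°

Semi-major axis of the transfer orbit: a_t = (4690 + 30500)/2 = 17595 km.
Transfer time t = π√(a_t³/μ) = 35430 s.
The target's mean motion on its circular orbit is ω₂ = √(μ/r₂³) = 3.885×10^-5 rad/s.
Angle swept by the target during transfer: ω₂·t = 1.3765 rad = 78.87°.
Arrival is 180° from departure on the ellipse, so φ = 180° − 78.87° = 101°.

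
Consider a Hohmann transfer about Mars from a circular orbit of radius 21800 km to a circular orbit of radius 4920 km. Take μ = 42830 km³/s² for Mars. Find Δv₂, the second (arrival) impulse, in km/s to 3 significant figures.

Transfer-ellipse semi-major axis a_t = (r₁ + r₂)/2 = (21800 + 4920)/2 = 13360 km.
Circular speed at r = 4920 km: v_c = √(μ/r) = 2.9505 km/s.
Vis-viva on the transfer ellipse at r = 4920 km gives v_t = √[μ(2/r − 1/a_t)] = 3.7689 km/s.
Δv₂ = |v_t − v_c| = |3.7689 − 2.9505| = 0.8184 km/s.

Δv₂ = 0.818 km/s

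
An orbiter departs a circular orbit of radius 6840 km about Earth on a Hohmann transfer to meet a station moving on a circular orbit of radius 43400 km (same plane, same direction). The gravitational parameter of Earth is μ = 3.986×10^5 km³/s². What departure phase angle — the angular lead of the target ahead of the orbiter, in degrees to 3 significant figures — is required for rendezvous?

The Hohmann ellipse has a_t = (r₁ + r₂)/2 = 25120 km.
Transfer time t = π√(a_t³/μ) = 19811 s.
Target angular speed ω₂ = √(μ/r₂³) = 6.9829×10^-5 rad/s.
Angle swept by the target during transfer: ω₂·t = 1.3834 rad = 79.26°.
The orbiter traverses 180° on the transfer ellipse, so the target must lead by 180° − 79.26° = 101°.

φ = 101°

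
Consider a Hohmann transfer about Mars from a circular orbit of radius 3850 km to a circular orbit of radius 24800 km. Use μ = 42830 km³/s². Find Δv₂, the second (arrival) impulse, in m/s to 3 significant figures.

Transfer-ellipse semi-major axis a_t = (r₁ + r₂)/2 = (3850 + 24800)/2 = 14325 km.
On the circular orbit at r = 24800 km, v_c = √(μ/r) = 1.3142 km/s.
Transfer-orbit speed at the same r (vis-viva, a = a_t): v_t = √[μ(2/r − 1/a_t)] = 0.68129 km/s.
Δv₂ = |v_t − v_c| = |0.68129 − 1.3142| = 0.6329 km/s.

Δv₂ = 633 m/s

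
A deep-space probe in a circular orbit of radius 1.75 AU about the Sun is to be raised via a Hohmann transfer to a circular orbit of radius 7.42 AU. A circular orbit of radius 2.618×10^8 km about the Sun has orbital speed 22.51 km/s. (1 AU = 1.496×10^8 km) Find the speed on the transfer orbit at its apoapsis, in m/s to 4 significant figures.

v = 6754 m/s

From the circular-orbit relation v² = μ/r at r = 2.618×10^8 km: μ = v²r = (22.51)² × 2.618×10^8 = 1.32654×10^11 km³/s².
In km: r₁ = 1.75 × 1.496×10^8 = 2.618×10^8 km; r₂ = 7.42 × 1.496×10^8 = 1.110032×10^9 km.
Transfer-ellipse semi-major axis a_t = (r₁ + r₂)/2 = (2.618×10^8 + 1.110032×10^9)/2 = 6.85916×10^8 km.
The apoapsis of the transfer ellipse is at r = 1.110032×10^9 km.
From the vis-viva equation, v = √[μ(2/r − 1/a_t)] = 6.754 km/s.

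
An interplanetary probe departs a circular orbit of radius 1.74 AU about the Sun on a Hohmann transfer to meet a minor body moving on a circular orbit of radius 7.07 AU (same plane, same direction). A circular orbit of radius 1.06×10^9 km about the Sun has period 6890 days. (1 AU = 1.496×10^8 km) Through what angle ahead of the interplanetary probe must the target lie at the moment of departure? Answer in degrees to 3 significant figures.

From Kepler's third law T² = 4π²r³/μ at r = 1.06×10^9 km, T = 6890 days = 6890 × 86400 s = 5.95296×10^8 s: μ = 4π²r³/T² = 1.32682×10^11 km³/s².
In km: r₁ = 1.74 × 1.496×10^8 = 2.60304×10^8 km; r₂ = 7.07 × 1.496×10^8 = 1.057672×10^9 km.
Transfer-ellipse semi-major axis a_t = (r₁ + r₂)/2 = (2.60304×10^8 + 1.057672×10^9)/2 = 6.58988×10^8 km.
The half-period of the transfer ellipse is t = π√(a_t³/μ) = 1.459×10^8 s.
The target's mean motion on its circular orbit is ω₂ = √(μ/r₂³) = 1.059×10^-8 rad/s.
Angle swept by the target during transfer: ω₂·t = 1.545 rad = 88.52°.
The interplanetary probe traverses 180° on the transfer ellipse, so the target must lead by 180° − 88.52° = 91.5°.

φ = 91.5°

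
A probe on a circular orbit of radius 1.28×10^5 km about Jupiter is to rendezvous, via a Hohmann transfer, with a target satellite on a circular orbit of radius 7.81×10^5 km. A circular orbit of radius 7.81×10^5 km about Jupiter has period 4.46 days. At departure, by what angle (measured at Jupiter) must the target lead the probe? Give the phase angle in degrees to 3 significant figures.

From Kepler's third law T² = 4π²r³/μ at r = 7.81×10^5 km, T = 4.46 days = 4.46 × 86400 s = 3.85344×10^5 s: μ = 4π²r³/T² = 1.26653×10^8 km³/s².
The Hohmann ellipse has a_t = (r₁ + r₂)/2 = 4.545×10^5 km.
The half-period of the transfer ellipse is t = π√(a_t³/μ) = 85534.8 s.
The target's mean motion on its circular orbit is ω₂ = √(μ/r₂³) = 1.63054×10^-5 rad/s.
Angle swept by the target during transfer: ω₂·t = 1.3947 rad = 79.91°.
The probe traverses 180° on the transfer ellipse, so the target must lead by 180° − 79.91° = 100°.

φ = 100°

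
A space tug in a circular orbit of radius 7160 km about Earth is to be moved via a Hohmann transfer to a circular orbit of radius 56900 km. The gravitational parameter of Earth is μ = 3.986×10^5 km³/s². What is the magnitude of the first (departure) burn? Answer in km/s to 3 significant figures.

Δv₁ = 2.48 km/s

Transfer-ellipse semi-major axis a_t = (r₁ + r₂)/2 = (7160 + 56900)/2 = 32030 km.
Circular speed at r = 7160 km: v_c = √(μ/r) = 7.4613 km/s.
Transfer-orbit speed at the same r (vis-viva, a = a_t): v_t = √[μ(2/r − 1/a_t)] = 9.9447 km/s.
Δv₁ = |v_t − v_c| = |9.9447 − 7.4613| = 2.483 km/s.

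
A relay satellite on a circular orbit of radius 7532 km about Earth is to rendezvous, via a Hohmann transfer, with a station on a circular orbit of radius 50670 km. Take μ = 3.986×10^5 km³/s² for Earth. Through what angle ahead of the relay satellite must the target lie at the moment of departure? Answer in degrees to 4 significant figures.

φ = 101.7°

The Hohmann ellipse has a_t = (r₁ + r₂)/2 = 29101 km.
The half-period of the transfer ellipse is t = π√(a_t³/μ) = 24702.6 s.
The target's mean motion on its circular orbit is ω₂ = √(μ/r₂³) = 5.53531×10^-5 rad/s.
Angle swept by the target during transfer: ω₂·t = 1.36737 rad = 78.34°.
Arrival is 180° from departure on the ellipse, so φ = 180° − 78.34° = 101.7°.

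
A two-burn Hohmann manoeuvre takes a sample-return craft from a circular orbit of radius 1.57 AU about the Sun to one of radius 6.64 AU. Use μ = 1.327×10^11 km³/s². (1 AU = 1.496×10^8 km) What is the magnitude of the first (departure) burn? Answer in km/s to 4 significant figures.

Δv₁ = 6.461 km/s

In km: r₁ = 1.57 × 1.496×10^8 = 2.34872×10^8 km; r₂ = 6.64 × 1.496×10^8 = 9.93344×10^8 km.
Semi-major axis of the transfer orbit: a_t = (2.34872×10^8 + 9.93344×10^8)/2 = 6.14108×10^8 km.
On the circular orbit at r = 2.34872×10^8 km, v_c = √(μ/r) = 23.7695 km/s.
Transfer-orbit speed at the same r (vis-viva, a = a_t): v_t = √[μ(2/r − 1/a_t)] = 30.2306 km/s.
Δv₁ = |v_t − v_c| = |30.2306 − 23.7695| = 6.461 km/s.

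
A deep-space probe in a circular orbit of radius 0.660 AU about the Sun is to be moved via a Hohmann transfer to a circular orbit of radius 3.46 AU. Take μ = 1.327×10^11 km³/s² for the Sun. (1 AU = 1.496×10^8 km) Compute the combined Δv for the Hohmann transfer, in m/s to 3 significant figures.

Δv = 17800 m/s

In km: r₁ = 0.660 × 1.496×10^8 = 9.8736×10^7 km; r₂ = 3.46 × 1.496×10^8 = 5.17616×10^8 km.
The Hohmann ellipse has a_t = (r₁ + r₂)/2 = 3.08176×10^8 km.
Circular speed at r₁: v₁ = √(μ/r₁) = √(1.327×10^11/9.8736×10^7) = 36.66 km/s.
On the transfer ellipse at r₁, vis-viva gives v_p = √[μ(2/r₁ − 1/a_t)] = 47.51 km/s.
First burn Δv₁ = |v_p − v₁| = 10.85 km/s.
At r₂, v₂ = √(μ/r₂) = 16.0115 km/s.
Transfer-orbit speed at r₂: v_a = √[μ(2/r₂ − 1/a_t)] = 9.06296 km/s.
Second burn Δv₂ = |v₂ − v_a| = 6.949 km/s.
Δv = Δv₁ + Δv₂ = 10.85 + 6.949 = 17.80 km/s.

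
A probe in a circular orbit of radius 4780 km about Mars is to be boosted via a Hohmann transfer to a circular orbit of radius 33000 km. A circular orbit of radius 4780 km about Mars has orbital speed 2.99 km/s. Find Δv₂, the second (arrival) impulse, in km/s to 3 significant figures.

Δv₂ = 0.566 km/s

From the circular-orbit relation v² = μ/r at r = 4780 km: μ = v²r = (2.99)² × 4780 = 42733.7 km³/s².
Transfer-ellipse semi-major axis a_t = (r₁ + r₂)/2 = (4780 + 33000)/2 = 18890 km.
On the circular orbit at r = 33000 km, v_c = √(μ/r) = 1.13796 km/s.
Transfer-orbit speed at the same r (vis-viva, a = a_t): v_t = √[μ(2/r − 1/a_t)] = 0.572435 km/s.
Δv₂ = |v_t − v_c| = |0.572435 − 1.13796| = 0.5655 km/s.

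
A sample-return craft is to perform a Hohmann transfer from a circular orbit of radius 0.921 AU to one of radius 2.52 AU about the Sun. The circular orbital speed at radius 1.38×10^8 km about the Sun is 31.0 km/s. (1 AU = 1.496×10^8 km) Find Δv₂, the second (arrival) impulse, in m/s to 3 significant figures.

From the circular-orbit relation v² = μ/r at r = 1.38×10^8 km: μ = v²r = (31.0)² × 1.38×10^8 = 1.32618×10^11 km³/s².
In km: r₁ = 0.921 × 1.496×10^8 = 1.377816×10^8 km; r₂ = 2.52 × 1.496×10^8 = 3.76992×10^8 km.
Semi-major axis of the transfer orbit: a_t = (1.377816×10^8 + 3.76992×10^8)/2 = 2.573868×10^8 km.
On the circular orbit at r = 3.76992×10^8 km, v_c = √(μ/r) = 18.756 km/s.
Vis-viva on the transfer ellipse at r = 3.76992×10^8 km gives v_t = √[μ(2/r − 1/a_t)] = 13.723 km/s.
Δv₂ = |v_t − v_c| = |13.723 − 18.756| = 5.033 km/s.

Δv₂ = 5030 m/s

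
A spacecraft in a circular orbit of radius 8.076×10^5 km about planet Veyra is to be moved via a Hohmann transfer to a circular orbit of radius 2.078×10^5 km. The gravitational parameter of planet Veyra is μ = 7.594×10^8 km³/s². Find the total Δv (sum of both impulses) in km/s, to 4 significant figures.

The Hohmann ellipse has a_t = (r₁ + r₂)/2 = 5.077×10^5 km.
Circular speed at r₁: v₁ = √(μ/r₁) = √(7.594×10^8/8.076×10^5) = 30.665 km/s.
Transfer-orbit speed at r₁ (vis-viva equation): v_a = √[μ(2/r₁ − 1/a_t)] = 19.618 km/s.
First burn Δv₁ = |v_a − v₁| = 11.05 km/s.
At r₂, v₂ = √(μ/r₂) = 60.45 km/s.
Transfer-orbit speed at r₂: v_p = √[μ(2/r₂ − 1/a_t)] = 76.24 km/s.
Second burn Δv₂ = |v₂ − v_p| = 15.79 km/s.
Total Δv = Δv₁ + Δv₂ = 26.84 km/s.

Δv = 26.84 km/s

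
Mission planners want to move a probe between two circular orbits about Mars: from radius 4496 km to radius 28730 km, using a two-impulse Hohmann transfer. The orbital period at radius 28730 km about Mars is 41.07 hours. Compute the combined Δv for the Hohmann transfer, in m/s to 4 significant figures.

From Kepler's third law T² = 4π²r³/μ at r = 28730 km, T = 41.07 hours = 41.07 × 3600 s = 1.47852×10^5 s: μ = 4π²r³/T² = 42826.5 km³/s².
Transfer-ellipse semi-major axis a_t = (r₁ + r₂)/2 = (4496 + 28730)/2 = 16613 km.
At r₁ the circular-orbit speed is v₁ = √(μ/r₁) = 3.0863 km/s.
Transfer-orbit speed at r₁ (v² = μ(2/r − 1/a)): v_p = √[μ(2/r₁ − 1/a_t)] = 4.0587 km/s.
First burn Δv₁ = |v_p − v₁| = 0.9724 km/s.
Circular speed at r₂: v₂ = √(μ/r₂) = 1.221 km/s.
Transfer-orbit speed at r₂: v_a = √[μ(2/r₂ − 1/a_t)] = 0.6352 km/s.
Second burn Δv₂ = |v₂ − v_a| = 0.5858 km/s.
Total Δv = Δv₁ + Δv₂ = 1.558 km/s.

Δv = 1558 m/s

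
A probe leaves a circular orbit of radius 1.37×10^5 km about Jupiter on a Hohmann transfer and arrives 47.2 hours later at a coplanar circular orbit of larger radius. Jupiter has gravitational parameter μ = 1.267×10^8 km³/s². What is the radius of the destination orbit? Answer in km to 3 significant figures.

Transfer time t = 47.2 hours = 1.6992×10^5 s, and t = π√(a_t³/μ).
So a_t = (μ t²/π²)^(1/3) = (1.267×10^8 × (1.6992×10^5)² / π²)^(1/3) = 7.1833×10^5 km.
Since a_t = (r₁ + r₂)/2, r₂ = 2a_t − r₁ = 2×7.1833×10^5 − 1.370×10^5 = 1.29966×10^6 km.

r₂ = 1.30×10^6 km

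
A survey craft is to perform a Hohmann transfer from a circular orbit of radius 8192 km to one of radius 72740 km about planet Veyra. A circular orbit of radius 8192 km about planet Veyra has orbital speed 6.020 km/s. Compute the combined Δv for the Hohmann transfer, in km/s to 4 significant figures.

Δv = 3.162 km/s

From the circular-orbit relation v² = μ/r at r = 8192 km: μ = v²r = (6.020)² × 8192 = 2.96881×10^5 km³/s².
Transfer-ellipse semi-major axis a_t = (r₁ + r₂)/2 = (8192 + 72740)/2 = 40466 km.
At r₁ the circular-orbit speed is v₁ = √(μ/r₁) = 6.020 km/s.
On the transfer ellipse at r₁, vis-viva gives v_p = √[μ(2/r₁ − 1/a_t)] = 8.071 km/s.
First burn Δv₁ = |v_p − v₁| = 2.051 km/s.
Circular speed at r₂: v₂ = √(μ/r₂) = 2.020 km/s.
Transfer-orbit speed at r₂: v_a = √[μ(2/r₂ − 1/a_t)] = 0.9090 km/s.
Second burn Δv₂ = |v₂ − v_a| = 1.111 km/s.
Total Δv = Δv₁ + Δv₂ = 3.162 km/s.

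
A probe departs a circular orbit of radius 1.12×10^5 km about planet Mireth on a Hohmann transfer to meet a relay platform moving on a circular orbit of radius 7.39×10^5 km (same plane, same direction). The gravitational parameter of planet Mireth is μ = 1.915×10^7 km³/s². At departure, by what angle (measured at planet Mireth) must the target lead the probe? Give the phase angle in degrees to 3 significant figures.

Semi-major axis of the transfer orbit: a_t = (1.120×10^5 + 7.390×10^5)/2 = 4.255×10^5 km.
The half-period of the transfer ellipse is t = π√(a_t³/μ) = 1.9926×10^5 s.
Target angular speed ω₂ = √(μ/r₂³) = 6.8884×10^-6 rad/s.
Angle swept by the target during transfer: ω₂·t = 1.3726 rad = 78.64°.
The probe traverses 180° on the transfer ellipse, so the target must lead by 180° − 78.64° = 101°.

φ = 101°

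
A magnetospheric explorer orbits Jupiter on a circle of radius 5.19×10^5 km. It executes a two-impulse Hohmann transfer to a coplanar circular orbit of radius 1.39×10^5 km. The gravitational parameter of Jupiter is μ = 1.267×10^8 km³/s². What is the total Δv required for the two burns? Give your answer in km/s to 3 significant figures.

Δv = 13.2 km/s

Semi-major axis of the transfer orbit: a_t = (5.190×10^5 + 1.390×10^5)/2 = 3.290×10^5 km.
Circular speed at r₁: v₁ = √(μ/r₁) = √(1.267×10^8/5.190×10^5) = 15.6244 km/s.
Transfer-orbit speed at r₁ (vis-viva equation): v_a = √[μ(2/r₁ − 1/a_t)] = 10.1558 km/s.
First burn Δv₁ = |v_a − v₁| = 5.469 km/s.
At r₂, v₂ = √(μ/r₂) = 30.191 km/s.
Transfer-orbit speed at r₂: v_p = √[μ(2/r₂ − 1/a_t)] = 37.920 km/s.
Second burn Δv₂ = |v₂ − v_p| = 7.729 km/s.
Δv = Δv₁ + Δv₂ = 5.469 + 7.729 = 13.20 km/s.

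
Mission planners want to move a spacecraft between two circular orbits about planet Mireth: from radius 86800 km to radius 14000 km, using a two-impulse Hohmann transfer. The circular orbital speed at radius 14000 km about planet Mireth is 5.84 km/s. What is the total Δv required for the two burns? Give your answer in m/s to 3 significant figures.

Δv = 2930 m/s

From the circular-orbit relation v² = μ/r at r = 14000 km: μ = v²r = (5.84)² × 14000 = 4.77478×10^5 km³/s².
The Hohmann ellipse has a_t = (r₁ + r₂)/2 = 50400 km.
Circular speed at r₁: v₁ = √(μ/r₁) = √(4.77478×10^5/86800) = 2.345 km/s.
On the transfer ellipse at r₁, v² = μ(2/r − 1/a) gives v_a = √[μ(2/r₁ − 1/a_t)] = 1.236 km/s.
First burn Δv₁ = |v_a − v₁| = 1.109 km/s.
Circular speed at r₂: v₂ = √(μ/r₂) = 5.840 km/s.
Transfer-orbit speed at r₂: v_p = √[μ(2/r₂ − 1/a_t)] = 7.664 km/s.
Second burn Δv₂ = |v₂ − v_p| = 1.824 km/s.
Total Δv = Δv₁ + Δv₂ = 2.933 km/s.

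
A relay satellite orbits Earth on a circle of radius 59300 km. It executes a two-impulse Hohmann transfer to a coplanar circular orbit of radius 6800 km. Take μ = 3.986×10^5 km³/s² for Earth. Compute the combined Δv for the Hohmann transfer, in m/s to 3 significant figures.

Transfer-ellipse semi-major axis a_t = (r₁ + r₂)/2 = (59300 + 6800)/2 = 33050 km.
At r₁ the circular-orbit speed is v₁ = √(μ/r₁) = 2.593 km/s.
On the transfer ellipse at r₁, v² = μ(2/r − 1/a) gives v_a = √[μ(2/r₁ − 1/a_t)] = 1.176 km/s.
First burn Δv₁ = |v_a − v₁| = 1.417 km/s.
Circular speed at r₂: v₂ = √(μ/r₂) = 7.6562 km/s.
Transfer-orbit speed at r₂: v_p = √[μ(2/r₂ − 1/a_t)] = 10.255 km/s.
Second burn Δv₂ = |v₂ − v_p| = 2.599 km/s.
Total Δv = Δv₁ + Δv₂ = 4.016 km/s.

Δv = 4020 m/s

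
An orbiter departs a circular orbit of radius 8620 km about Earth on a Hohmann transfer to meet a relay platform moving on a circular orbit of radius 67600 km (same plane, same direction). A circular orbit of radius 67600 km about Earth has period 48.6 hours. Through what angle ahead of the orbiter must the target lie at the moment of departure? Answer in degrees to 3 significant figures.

φ = 104°

From Kepler's third law T² = 4π²r³/μ at r = 67600 km, T = 48.6 hours = 48.6 × 3600 s = 1.7496×10^5 s: μ = 4π²r³/T² = 3.98403×10^5 km³/s².
Transfer-ellipse semi-major axis a_t = (r₁ + r₂)/2 = (8620 + 67600)/2 = 38110 km.
Transfer time t = π√(a_t³/μ) = 37029 s.
Target angular speed ω₂ = √(μ/r₂³) = 3.5912×10^-5 rad/s.
Angle swept by the target during transfer: ω₂·t = 1.3298 rad = 76.19°.
The orbiter traverses 180° on the transfer ellipse, so the target must lead by 180° − 76.19° = 104°.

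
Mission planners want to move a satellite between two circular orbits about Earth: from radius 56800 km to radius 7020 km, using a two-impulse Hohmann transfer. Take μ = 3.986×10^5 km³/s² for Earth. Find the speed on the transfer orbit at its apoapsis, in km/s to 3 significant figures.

Transfer-ellipse semi-major axis a_t = (r₁ + r₂)/2 = (56800 + 7020)/2 = 31910 km.
At apoapsis, r = 56800 km.
Applying v² = μ(2/r − 1/a_t): v = 1.243 km/s.

v = 1.24 km/s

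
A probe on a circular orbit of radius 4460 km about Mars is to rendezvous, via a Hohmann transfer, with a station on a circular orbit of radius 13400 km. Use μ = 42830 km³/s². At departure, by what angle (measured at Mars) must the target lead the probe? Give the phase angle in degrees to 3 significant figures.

φ = 82.1°

The Hohmann ellipse has a_t = (r₁ + r₂)/2 = 8930 km.
Transfer time t = π√(a_t³/μ) = 12810 s.
Target angular speed ω₂ = √(μ/r₂³) = 1.334×10^-4 rad/s.
Angle swept by the target during transfer: ω₂·t = 1.709 rad = 97.92°.
Arrival is 180° from departure on the ellipse, so φ = 180° − 97.92° = 82.1°.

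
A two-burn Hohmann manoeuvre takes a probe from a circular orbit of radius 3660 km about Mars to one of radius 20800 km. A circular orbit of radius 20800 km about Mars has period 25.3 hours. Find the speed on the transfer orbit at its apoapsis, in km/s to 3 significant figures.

From Kepler's third law T² = 4π²r³/μ at r = 20800 km, T = 25.3 hours = 25.3 × 3600 s = 91080 s: μ = 4π²r³/T² = 42825.6 km³/s².
Transfer-ellipse semi-major axis a_t = (r₁ + r₂)/2 = (3660 + 20800)/2 = 12230 km.
The apoapsis of the transfer ellipse is at r = 20800 km.
Applying v² = μ(2/r − 1/a_t): v = 0.7850 km/s.

v = 0.785 km/s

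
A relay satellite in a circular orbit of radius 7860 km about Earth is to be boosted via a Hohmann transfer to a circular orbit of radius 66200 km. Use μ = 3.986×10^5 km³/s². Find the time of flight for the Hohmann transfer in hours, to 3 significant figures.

t = 9.85 hours

Semi-major axis of the transfer orbit: a_t = (7860 + 66200)/2 = 37030 km.
Transfer time t = π√(a_t³/μ) = π√((37030)³ / 3.986×10^5) = 35460 s.
Converting: 35460 s ÷ 3600 s/hour = 9.85 hours.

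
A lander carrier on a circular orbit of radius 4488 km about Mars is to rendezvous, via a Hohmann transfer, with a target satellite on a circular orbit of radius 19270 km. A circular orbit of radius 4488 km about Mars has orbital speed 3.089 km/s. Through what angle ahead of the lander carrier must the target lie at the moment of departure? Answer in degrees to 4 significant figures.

φ = 92.88°

From the circular-orbit relation v² = μ/r at r = 4488 km: μ = v²r = (3.089)² × 4488 = 42824.1 km³/s².
Semi-major axis of the transfer orbit: a_t = (4488 + 19270)/2 = 11879 km.
The half-period of the transfer ellipse is t = π√(a_t³/μ) = 19655 s.
The target's mean motion on its circular orbit is ω₂ = √(μ/r₂³) = 7.7361×10^-5 rad/s.
Angle swept by the target during transfer: ω₂·t = 1.5205 rad = 87.12°.
The lander carrier traverses 180° on the transfer ellipse, so the target must lead by 180° − 87.12° = 92.88°.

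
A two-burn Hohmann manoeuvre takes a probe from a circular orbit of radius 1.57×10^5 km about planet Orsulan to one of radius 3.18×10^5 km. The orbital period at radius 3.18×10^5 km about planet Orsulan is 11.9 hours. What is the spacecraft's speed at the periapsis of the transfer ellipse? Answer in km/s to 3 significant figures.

From Kepler's third law T² = 4π²r³/μ at r = 3.18×10^5 km, T = 11.9 hours = 11.9 × 3600 s = 42840 s: μ = 4π²r³/T² = 6.91739×10^8 km³/s².
Transfer-ellipse semi-major axis a_t = (r₁ + r₂)/2 = (1.570×10^5 + 3.180×10^5)/2 = 2.375×10^5 km.
At periapsis, r = 1.570×10^5 km.
From the vis-viva equation, v = √[μ(2/r − 1/a_t)] = 76.81 km/s.

v = 76.8 km/s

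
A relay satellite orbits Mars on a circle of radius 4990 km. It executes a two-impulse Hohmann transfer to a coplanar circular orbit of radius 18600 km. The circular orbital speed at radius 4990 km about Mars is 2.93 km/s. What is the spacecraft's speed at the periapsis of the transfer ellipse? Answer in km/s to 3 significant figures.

From the circular-orbit relation v² = μ/r at r = 4990 km: μ = v²r = (2.93)² × 4990 = 42838.7 km³/s².
Transfer-ellipse semi-major axis a_t = (r₁ + r₂)/2 = (4990 + 18600)/2 = 11795 km.
The periapsis of the transfer ellipse is at r = 4990 km.
Applying v² = μ(2/r − 1/a_t): v = 3.679 km/s.

v = 3.68 km/s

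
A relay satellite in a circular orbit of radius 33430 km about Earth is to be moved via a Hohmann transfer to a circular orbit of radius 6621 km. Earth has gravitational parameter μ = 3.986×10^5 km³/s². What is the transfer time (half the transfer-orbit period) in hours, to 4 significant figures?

Transfer-ellipse semi-major axis a_t = (r₁ + r₂)/2 = (33430 + 6621)/2 = 20025.5 km.
Transfer time t = π√(a_t³/μ) = π√((20025.5)³ / 3.986×10^5) = 14100 s.
Converting: 14100 s ÷ 3600 s/hour = 3.917 hours.

t = 3.917 hours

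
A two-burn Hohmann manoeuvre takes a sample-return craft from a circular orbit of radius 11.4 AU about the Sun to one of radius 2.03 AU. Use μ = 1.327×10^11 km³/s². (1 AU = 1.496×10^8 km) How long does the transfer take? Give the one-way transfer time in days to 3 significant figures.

t = 3180 days

In km: r₁ = 11.4 × 1.496×10^8 = 1.70544×10^9 km; r₂ = 2.03 × 1.496×10^8 = 3.03688×10^8 km.
Transfer-ellipse semi-major axis a_t = (r₁ + r₂)/2 = (1.70544×10^9 + 3.03688×10^8)/2 = 1.004564×10^9 km.
Half the transfer-orbit period gives t = π√(a_t³/μ) = 2.746×10^8 s.
Converting: 2.746×10^8 s ÷ 86400 s/day = 3180 days.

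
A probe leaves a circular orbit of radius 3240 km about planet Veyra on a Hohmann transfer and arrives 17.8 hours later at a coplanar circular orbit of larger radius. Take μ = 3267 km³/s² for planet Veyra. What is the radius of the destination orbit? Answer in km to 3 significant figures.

Transfer time t = 17.8 hours = 64080 s, and t = π√(a_t³/μ).
So a_t = (μ t²/π²)^(1/3) = (3267 × (64080)² / π²)^(1/3) = 11077 km.
Since a_t = (r₁ + r₂)/2, r₂ = 2a_t − r₁ = 2×11077 − 3240 = 18914 km.

r₂ = 18900 km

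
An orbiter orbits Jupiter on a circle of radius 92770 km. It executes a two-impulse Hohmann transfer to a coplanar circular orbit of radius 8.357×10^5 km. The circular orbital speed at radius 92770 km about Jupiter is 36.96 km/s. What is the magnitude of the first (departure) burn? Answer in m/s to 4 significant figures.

Δv₁ = 12630 m/s

From the circular-orbit relation v² = μ/r at r = 92770 km: μ = v²r = (36.96)² × 92770 = 1.26728×10^8 km³/s².
Transfer-ellipse semi-major axis a_t = (r₁ + r₂)/2 = (92770 + 8.357×10^5)/2 = 4.64235×10^5 km.
Circular speed at r = 92770 km: v_c = √(μ/r) = 36.96 km/s.
Vis-viva on the transfer ellipse at r = 92770 km gives v_t = √[μ(2/r − 1/a_t)] = 49.59 km/s.
Δv₁ = |v_t − v_c| = |49.59 − 36.96| = 12.63 km/s.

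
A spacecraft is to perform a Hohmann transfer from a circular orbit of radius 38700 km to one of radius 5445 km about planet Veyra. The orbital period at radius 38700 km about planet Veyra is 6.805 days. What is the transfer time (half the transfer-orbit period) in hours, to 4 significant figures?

From Kepler's third law T² = 4π²r³/μ at r = 38700 km, T = 6.805 days = 6.805 × 86400 s = 5.87952×10^5 s: μ = 4π²r³/T² = 6619.25 km³/s².
Semi-major axis of the transfer orbit: a_t = (38700 + 5445)/2 = 22072.5 km.
By Kepler's third law the transfer-orbit period is T = 2π√(a_t³/μ), so t = T/2 = 1.266×10^5 s.
Converting: 1.266×10^5 s ÷ 3600 s/hour = 35.17 hours.

t = 35.17 hours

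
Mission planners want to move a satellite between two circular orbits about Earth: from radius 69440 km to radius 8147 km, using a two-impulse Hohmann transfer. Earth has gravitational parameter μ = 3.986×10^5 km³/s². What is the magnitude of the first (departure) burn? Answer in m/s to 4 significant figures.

The Hohmann ellipse has a_t = (r₁ + r₂)/2 = 38793.5 km.
Circular speed at r = 69440 km: v_c = √(μ/r) = 2.396 km/s.
Vis-viva on the transfer ellipse at r = 69440 km gives v_t = √[μ(2/r − 1/a_t)] = 1.098 km/s.
Δv₁ = |v_t − v_c| = |1.098 − 2.396| = 1.298 km/s.

Δv₁ = 1298 m/s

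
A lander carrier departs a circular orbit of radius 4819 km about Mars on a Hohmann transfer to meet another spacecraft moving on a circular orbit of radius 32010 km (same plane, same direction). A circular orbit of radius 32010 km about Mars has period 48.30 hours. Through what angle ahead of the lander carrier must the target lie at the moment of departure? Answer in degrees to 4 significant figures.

φ = 101.5°

From Kepler's third law T² = 4π²r³/μ at r = 32010 km, T = 48.30 hours = 48.30 × 3600 s = 1.7388×10^5 s: μ = 4π²r³/T² = 42827.0 km³/s².
Transfer-ellipse semi-major axis a_t = (r₁ + r₂)/2 = (4819 + 32010)/2 = 18414.5 km.
Transfer time t = π√(a_t³/μ) = 37930 s.
The target's mean motion on its circular orbit is ω₂ = √(μ/r₂³) = 3.614×10^-5 rad/s.
Angle swept by the target during transfer: ω₂·t = 1.3708 rad = 78.54°.
Arrival is 180° from departure on the ellipse, so φ = 180° − 78.54° = 101.5°.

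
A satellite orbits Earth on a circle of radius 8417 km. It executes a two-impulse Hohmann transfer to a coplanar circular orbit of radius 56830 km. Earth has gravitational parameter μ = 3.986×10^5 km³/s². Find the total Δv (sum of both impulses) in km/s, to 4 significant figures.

The Hohmann ellipse has a_t = (r₁ + r₂)/2 = 32623.5 km.
Circular speed at r₁: v₁ = √(μ/r₁) = √(3.986×10^5/8417) = 6.882 km/s.
On the transfer ellipse at r₁, vis-viva equation gives v_p = √[μ(2/r₁ − 1/a_t)] = 9.083 km/s.
First burn Δv₁ = |v_p − v₁| = 2.201 km/s.
At r₂, v₂ = √(μ/r₂) = 2.648 km/s.
Transfer-orbit speed at r₂: v_a = √[μ(2/r₂ − 1/a_t)] = 1.345 km/s.
Second burn Δv₂ = |v₂ − v_a| = 1.303 km/s.
Δv = Δv₁ + Δv₂ = 2.201 + 1.303 = 3.504 km/s.

Δv = 3.504 km/s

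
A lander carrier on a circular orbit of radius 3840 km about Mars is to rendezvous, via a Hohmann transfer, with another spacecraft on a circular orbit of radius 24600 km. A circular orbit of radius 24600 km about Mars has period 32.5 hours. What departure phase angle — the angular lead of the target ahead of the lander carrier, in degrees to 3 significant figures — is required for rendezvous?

φ = 101°

From Kepler's third law T² = 4π²r³/μ at r = 24600 km, T = 32.5 hours = 32.5 × 3600 s = 1.170×10^5 s: μ = 4π²r³/T² = 42933.2 km³/s².
The Hohmann ellipse has a_t = (r₁ + r₂)/2 = 14220 km.
Transfer time t = π√(a_t³/μ) = 25710 s.
The target's mean motion on its circular orbit is ω₂ = √(μ/r₂³) = 5.3702×10^-5 rad/s.
Angle swept by the target during transfer: ω₂·t = 1.3807 rad = 79.11°.
Arrival is 180° from departure on the ellipse, so φ = 180° − 79.11° = 101°.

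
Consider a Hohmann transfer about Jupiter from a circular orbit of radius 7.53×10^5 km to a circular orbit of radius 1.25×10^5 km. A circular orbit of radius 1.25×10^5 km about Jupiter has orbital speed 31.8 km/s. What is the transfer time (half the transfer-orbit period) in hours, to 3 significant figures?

t = 22.6 hours

From the circular-orbit relation v² = μ/r at r = 1.25×10^5 km: μ = v²r = (31.8)² × 1.25×10^5 = 1.26405×10^8 km³/s².
The Hohmann ellipse has a_t = (r₁ + r₂)/2 = 4.390×10^5 km.
By Kepler's third law the transfer-orbit period is T = 2π√(a_t³/μ), so t = T/2 = 81280 s.
Converting: 81280 s ÷ 3600 s/hour = 22.6 hours.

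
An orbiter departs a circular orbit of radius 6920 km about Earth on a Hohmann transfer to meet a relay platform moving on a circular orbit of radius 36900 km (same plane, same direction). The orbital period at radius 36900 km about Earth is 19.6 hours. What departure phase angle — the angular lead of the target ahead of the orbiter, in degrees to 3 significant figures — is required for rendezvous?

φ = 97.6°

From Kepler's third law T² = 4π²r³/μ at r = 36900 km, T = 19.6 hours = 19.6 × 3600 s = 70560 s: μ = 4π²r³/T² = 3.98402×10^5 km³/s².
The Hohmann ellipse has a_t = (r₁ + r₂)/2 = 21910 km.
Transfer time t = π√(a_t³/μ) = 16142 s.
Target angular speed ω₂ = √(μ/r₂³) = 8.9047×10^-5 rad/s.
Angle swept by the target during transfer: ω₂·t = 1.4374 rad = 82.36°.
The orbiter traverses 180° on the transfer ellipse, so the target must lead by 180° − 82.36° = 97.6°.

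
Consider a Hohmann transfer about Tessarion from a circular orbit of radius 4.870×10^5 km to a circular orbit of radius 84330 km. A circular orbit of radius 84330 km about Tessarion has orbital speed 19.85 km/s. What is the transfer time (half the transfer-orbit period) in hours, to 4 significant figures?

From the circular-orbit relation v² = μ/r at r = 84330 km: μ = v²r = (19.85)² × 84330 = 3.32279×10^7 km³/s².
Semi-major axis of the transfer orbit: a_t = (4.870×10^5 + 84330)/2 = 2.85665×10^5 km.
Transfer time t = π√(a_t³/μ) = π√((2.85665×10^5)³ / 3.32279×10^7) = 83210 s.
Converting: 83210 s ÷ 3600 s/hour = 23.11 hours.

t = 23.11 hours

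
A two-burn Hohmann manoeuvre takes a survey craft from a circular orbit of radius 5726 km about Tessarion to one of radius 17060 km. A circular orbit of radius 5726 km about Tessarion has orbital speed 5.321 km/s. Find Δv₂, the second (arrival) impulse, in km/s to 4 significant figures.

From the circular-orbit relation v² = μ/r at r = 5726 km: μ = v²r = (5.321)² × 5726 = 1.62120×10^5 km³/s².
Semi-major axis of the transfer orbit: a_t = (5726 + 17060)/2 = 11393 km.
Circular speed at r = 17060 km: v_c = √(μ/r) = 3.0827 km/s.
Vis-viva on the transfer ellipse at r = 17060 km gives v_t = √[μ(2/r − 1/a_t)] = 2.1854 km/s.
Δv₂ = |v_t − v_c| = |2.1854 − 3.0827| = 0.8973 km/s.

Δv₂ = 0.8973 km/s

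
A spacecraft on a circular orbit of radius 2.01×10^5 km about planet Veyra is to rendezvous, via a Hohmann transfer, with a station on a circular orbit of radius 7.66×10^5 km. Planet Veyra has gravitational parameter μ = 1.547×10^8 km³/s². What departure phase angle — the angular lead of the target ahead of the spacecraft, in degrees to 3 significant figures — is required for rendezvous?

φ = 89.7°

Transfer-ellipse semi-major axis a_t = (r₁ + r₂)/2 = (2.010×10^5 + 7.660×10^5)/2 = 4.835×10^5 km.
The half-period of the transfer ellipse is t = π√(a_t³/μ) = 84917.9 s.
The target's mean motion on its circular orbit is ω₂ = √(μ/r₂³) = 1.85525×10^-5 rad/s.
Angle swept by the target during transfer: ω₂·t = 1.57544 rad = 90.27°.
The spacecraft traverses 180° on the transfer ellipse, so the target must lead by 180° − 90.27° = 89.7°.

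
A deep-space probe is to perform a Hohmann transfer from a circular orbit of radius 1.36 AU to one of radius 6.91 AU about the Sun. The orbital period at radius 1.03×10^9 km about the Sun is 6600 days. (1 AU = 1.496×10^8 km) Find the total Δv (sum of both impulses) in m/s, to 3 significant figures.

Δv = 12300 m/s

From Kepler's third law T² = 4π²r³/μ at r = 1.03×10^9 km, T = 6600 days = 6600 × 86400 s = 5.7024×10^8 s: μ = 4π²r³/T² = 1.32665×10^11 km³/s².
In km: r₁ = 1.36 × 1.496×10^8 = 2.03456×10^8 km; r₂ = 6.91 × 1.496×10^8 = 1.033736×10^9 km.
Transfer-ellipse semi-major axis a_t = (r₁ + r₂)/2 = (2.03456×10^8 + 1.033736×10^9)/2 = 6.18596×10^8 km.
Circular speed at r₁: v₁ = √(μ/r₁) = √(1.32665×10^11/2.03456×10^8) = 25.53541 km/s.
Transfer-orbit speed at r₁ (vis-viva equation): v_p = √[μ(2/r₁ − 1/a_t)] = 33.00989 km/s.
First burn Δv₁ = |v_p − v₁| = 7.474 km/s.
Circular speed at r₂: v₂ = √(μ/r₂) = 11.329 km/s.
Transfer-orbit speed at r₂: v_a = √[μ(2/r₂ − 1/a_t)] = 6.4969 km/s.
Second burn Δv₂ = |v₂ − v_a| = 4.832 km/s.
Δv = Δv₁ + Δv₂ = 7.474 + 4.832 = 12.31 km/s.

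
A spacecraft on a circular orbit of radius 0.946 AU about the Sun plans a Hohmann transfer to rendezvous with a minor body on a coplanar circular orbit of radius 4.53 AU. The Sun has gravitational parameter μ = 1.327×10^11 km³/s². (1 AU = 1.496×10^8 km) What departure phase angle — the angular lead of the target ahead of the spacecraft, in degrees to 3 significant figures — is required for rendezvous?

φ = 95.4°

In km: r₁ = 0.946 × 1.496×10^8 = 1.415216×10^8 km; r₂ = 4.53 × 1.496×10^8 = 6.77688×10^8 km.
Semi-major axis of the transfer orbit: a_t = (1.415216×10^8 + 6.77688×10^8)/2 = 4.096048×10^8 km.
The half-period of the transfer ellipse is t = π√(a_t³/μ) = 7.14927×10^7 s.
Target angular speed ω₂ = √(μ/r₂³) = 2.06486×10^-8 rad/s.
Angle swept by the target during transfer: ω₂·t = 1.4762 rad = 84.58°.
Arrival is 180° from departure on the ellipse, so φ = 180° − 84.58° = 95.4°.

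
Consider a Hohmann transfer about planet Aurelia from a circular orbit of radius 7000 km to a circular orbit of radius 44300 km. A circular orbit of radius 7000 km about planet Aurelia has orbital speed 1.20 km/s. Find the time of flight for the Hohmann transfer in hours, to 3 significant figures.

From the circular-orbit relation v² = μ/r at r = 7000 km: μ = v²r = (1.20)² × 7000 = 10080.0 km³/s².
The Hohmann ellipse has a_t = (r₁ + r₂)/2 = 25650 km.
Half the transfer-orbit period gives t = π√(a_t³/μ) = 1.285×10^5 s.
Converting: 1.285×10^5 s ÷ 3600 s/hour = 35.7 hours.

t = 35.7 hours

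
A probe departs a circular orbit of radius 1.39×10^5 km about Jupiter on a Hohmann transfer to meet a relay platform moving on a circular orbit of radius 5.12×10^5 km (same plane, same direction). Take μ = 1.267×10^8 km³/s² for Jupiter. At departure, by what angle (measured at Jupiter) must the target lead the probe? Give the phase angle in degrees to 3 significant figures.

Transfer-ellipse semi-major axis a_t = (r₁ + r₂)/2 = (1.390×10^5 + 5.120×10^5)/2 = 3.255×10^5 km.
Transfer time t = π√(a_t³/μ) = 51831 s.
The target's mean motion on its circular orbit is ω₂ = √(μ/r₂³) = 3.0724×10^-5 rad/s.
Angle swept by the target during transfer: ω₂·t = 1.5925 rad = 91.24°.
Arrival is 180° from departure on the ellipse, so φ = 180° − 91.24° = 88.8°.

φ = 88.8°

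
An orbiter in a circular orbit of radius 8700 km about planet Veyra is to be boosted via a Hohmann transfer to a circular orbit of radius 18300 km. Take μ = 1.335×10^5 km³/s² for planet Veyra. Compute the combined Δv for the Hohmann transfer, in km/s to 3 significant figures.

Transfer-ellipse semi-major axis a_t = (r₁ + r₂)/2 = (8700 + 18300)/2 = 13500 km.
At r₁ the circular-orbit speed is v₁ = √(μ/r₁) = 3.91725 km/s.
On the transfer ellipse at r₁, vis-viva gives v_p = √[μ(2/r₁ − 1/a_t)] = 4.56079 km/s.
First burn Δv₁ = |v_p − v₁| = 0.6435 km/s.
Circular speed at r₂: v₂ = √(μ/r₂) = 2.7009 km/s.
Transfer-orbit speed at r₂: v_a = √[μ(2/r₂ − 1/a_t)] = 2.1682 km/s.
Second burn Δv₂ = |v₂ − v_a| = 0.5327 km/s.
Δv = Δv₁ + Δv₂ = 0.6435 + 0.5327 = 1.176 km/s.

Δv = 1.18 km/s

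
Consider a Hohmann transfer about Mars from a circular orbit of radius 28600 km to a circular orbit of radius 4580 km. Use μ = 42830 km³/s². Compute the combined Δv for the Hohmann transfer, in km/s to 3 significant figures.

Semi-major axis of the transfer orbit: a_t = (28600 + 4580)/2 = 16590 km.
Circular speed at r₁: v₁ = √(μ/r₁) = √(42830/28600) = 1.22375 km/s.
On the transfer ellipse at r₁, vis-viva gives v_a = √[μ(2/r₁ − 1/a_t)] = 0.642985 km/s.
First burn Δv₁ = |v_a − v₁| = 0.5808 km/s.
At r₂, v₂ = √(μ/r₂) = 3.0580 km/s.
Transfer-orbit speed at r₂: v_p = √[μ(2/r₂ − 1/a_t)] = 4.0151 km/s.
Second burn Δv₂ = |v₂ − v_p| = 0.9571 km/s.
Total Δv = Δv₁ + Δv₂ = 1.538 km/s.

Δv = 1.54 km/s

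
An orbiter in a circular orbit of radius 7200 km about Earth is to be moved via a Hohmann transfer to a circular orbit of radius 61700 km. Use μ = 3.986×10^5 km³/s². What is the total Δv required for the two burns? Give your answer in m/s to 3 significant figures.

Δv = 3900 m/s

Transfer-ellipse semi-major axis a_t = (r₁ + r₂)/2 = (7200 + 61700)/2 = 34450 km.
At r₁ the circular-orbit speed is v₁ = √(μ/r₁) = 7.441 km/s.
Transfer-orbit speed at r₁ (vis-viva): v_p = √[μ(2/r₁ − 1/a_t)] = 9.958 km/s.
First burn Δv₁ = |v_p − v₁| = 2.517 km/s.
At r₂, v₂ = √(μ/r₂) = 2.542 km/s.
Transfer-orbit speed at r₂: v_a = √[μ(2/r₂ − 1/a_t)] = 1.162 km/s.
Second burn Δv₂ = |v₂ − v_a| = 1.380 km/s.
Δv = Δv₁ + Δv₂ = 2.517 + 1.380 = 3.897 km/s.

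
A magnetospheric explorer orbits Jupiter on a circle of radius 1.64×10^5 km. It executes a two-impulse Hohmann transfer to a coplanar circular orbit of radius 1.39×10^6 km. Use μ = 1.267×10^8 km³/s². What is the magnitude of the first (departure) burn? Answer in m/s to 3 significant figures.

Δv₁ = 9380 m/s

Semi-major axis of the transfer orbit: a_t = (1.640×10^5 + 1.390×10^6)/2 = 7.770×10^5 km.
Circular speed at r = 1.640×10^5 km: v_c = √(μ/r) = 27.795 km/s.
Vis-viva on the transfer ellipse at r = 1.640×10^5 km gives v_t = √[μ(2/r − 1/a_t)] = 37.176 km/s.
Δv₁ = |v_t − v_c| = |37.176 − 27.795| = 9.381 km/s.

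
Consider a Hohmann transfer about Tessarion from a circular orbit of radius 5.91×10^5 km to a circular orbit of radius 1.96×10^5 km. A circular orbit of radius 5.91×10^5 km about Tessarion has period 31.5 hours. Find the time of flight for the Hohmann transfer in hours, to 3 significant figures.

From Kepler's third law T² = 4π²r³/μ at r = 5.91×10^5 km, T = 31.5 hours = 31.5 × 3600 s = 1.134×10^5 s: μ = 4π²r³/T² = 6.33718×10^8 km³/s².
Semi-major axis of the transfer orbit: a_t = (5.910×10^5 + 1.960×10^5)/2 = 3.935×10^5 km.
Half the transfer-orbit period gives t = π√(a_t³/μ) = 30800 s.
Converting: 30800 s ÷ 3600 s/hour = 8.56 hours.

t = 8.56 hours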